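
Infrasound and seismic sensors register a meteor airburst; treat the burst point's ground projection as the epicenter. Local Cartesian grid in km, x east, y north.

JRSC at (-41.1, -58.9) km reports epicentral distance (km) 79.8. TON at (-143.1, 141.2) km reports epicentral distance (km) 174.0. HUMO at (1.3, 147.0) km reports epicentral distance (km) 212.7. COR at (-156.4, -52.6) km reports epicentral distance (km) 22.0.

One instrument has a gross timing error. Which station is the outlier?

Solve using three stations at a time. Using JRSC, TON, HUMO (subtract circle equations pairwise → linear system) gives (x, y) ≈ (-115.7, -30.6).
Distances from that point to each station vs reported:
  JRSC: calculated 79.8 vs reported 79.8 → residual 0.0 km
  TON: calculated 174.0 vs reported 174.0 → residual 0.0 km
  HUMO: calculated 212.7 vs reported 212.7 → residual 0.0 km
  COR: calculated 46.3 vs reported 22.0 → residual 24.3 km
JRSC, TON, HUMO are mutually consistent (residuals ≈ 0); COR is off by 24.3 km.

COR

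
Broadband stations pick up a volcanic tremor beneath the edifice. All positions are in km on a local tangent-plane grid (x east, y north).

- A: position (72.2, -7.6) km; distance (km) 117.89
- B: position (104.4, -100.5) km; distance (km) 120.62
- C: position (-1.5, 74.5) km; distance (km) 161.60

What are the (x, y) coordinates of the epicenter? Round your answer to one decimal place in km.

Circle about each station: (x − 72.2)² + (y + 7.6)² = 117.89²; (x − 104.4)² + (y + 100.5)² = 120.62²; (x + 1.5)² + (y − 74.5)² = 161.60².
Subtracting the A equation from the B and C equations removes the quadratic terms:
64.4 x − 185.8 y = 15077.88
-147.4 x + 164.2 y = -11934.61
Solving the 2×2 system: x ≈ -15.4, y ≈ -86.5 km.

-15.4 km east, -86.5 km north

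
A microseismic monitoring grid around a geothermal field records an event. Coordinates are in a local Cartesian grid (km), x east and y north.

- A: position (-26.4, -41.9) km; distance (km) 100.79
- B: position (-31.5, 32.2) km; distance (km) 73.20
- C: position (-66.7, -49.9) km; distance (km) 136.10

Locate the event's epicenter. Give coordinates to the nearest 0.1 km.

(41.7, 32.4)

Circle about each station: (x + 26.4)² + (y + 41.9)² = 100.79²; (x + 31.5)² + (y − 32.2)² = 73.20²; (x + 66.7)² + (y + 49.9)² = 136.10².
Subtracting the A equation from the B and C equations removes the quadratic terms:
-10.2 x + 148.2 y = 4376.90
-80.6 x − 16.0 y = -3878.26
Solving the 2×2 system: x ≈ 41.7, y ≈ 32.4 km.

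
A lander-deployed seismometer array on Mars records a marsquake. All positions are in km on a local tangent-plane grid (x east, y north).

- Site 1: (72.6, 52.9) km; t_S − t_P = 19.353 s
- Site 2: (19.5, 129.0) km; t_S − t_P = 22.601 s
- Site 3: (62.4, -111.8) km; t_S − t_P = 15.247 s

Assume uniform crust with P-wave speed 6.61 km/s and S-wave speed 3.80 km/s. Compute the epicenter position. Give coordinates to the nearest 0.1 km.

Distance from S−P lag: d = Δt · v_P v_S / (v_P − v_S) = Δt · (6.61·3.80)/(6.61−3.80) ≈ 8.9388·Δt.
So d_Site 1 = 172.99, d_Site 2 = 202.03, d_Site 3 = 136.29 km.
Circle about each station: (x − 72.6)² + (y − 52.9)² = 172.99²; (x − 19.5)² + (y − 129.0)² = 202.03²; (x − 62.4)² + (y + 111.8)² = 136.29².
Subtracting pairs of circle equations eliminates x²+y² and gives linear equations (the radical axes):
-106.2 x + 152.2 y = -1938.50
-20.4 x − 329.4 y = 19674.41
Solving the 2×2 system: x ≈ -61.9, y ≈ -55.9 km.
Check against Site 1 (with the unrounded x, y): √((x − 72.6)²+(y − 52.9)²) = 172.96 ≈ 172.99 km. ✓

(-61.9, -55.9)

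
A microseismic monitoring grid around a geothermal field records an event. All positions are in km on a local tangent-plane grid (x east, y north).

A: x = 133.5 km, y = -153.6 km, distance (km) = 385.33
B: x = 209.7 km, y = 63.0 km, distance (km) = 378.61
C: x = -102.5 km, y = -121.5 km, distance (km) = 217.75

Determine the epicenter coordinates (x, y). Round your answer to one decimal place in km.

Circle about each station: (x − 133.5)² + (y + 153.6)² = 385.33²; (x − 209.7)² + (y − 63.0)² = 378.61²; (x + 102.5)² + (y + 121.5)² = 217.75².
Subtracting the A equation from the B and C equations removes the quadratic terms:
152.4 x + 433.2 y = 11661.56
-472.0 x + 64.2 y = 84917.44
Solving the 2×2 system: x ≈ -168.2, y ≈ 86.1 km.

(-168.2, 86.1)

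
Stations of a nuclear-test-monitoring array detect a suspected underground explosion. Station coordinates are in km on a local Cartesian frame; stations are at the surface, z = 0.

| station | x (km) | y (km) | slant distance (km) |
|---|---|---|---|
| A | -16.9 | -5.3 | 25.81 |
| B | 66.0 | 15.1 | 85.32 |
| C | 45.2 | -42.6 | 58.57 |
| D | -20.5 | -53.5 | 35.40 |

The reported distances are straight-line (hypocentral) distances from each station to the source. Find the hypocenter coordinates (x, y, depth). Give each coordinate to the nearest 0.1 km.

Each station gives a sphere (x−x_i)² + (y−y_i)² + z² = d_i² (stations at z=0).
Subtracting the A sphere from B and C: z² cancels, leaving linear equations in x and y:
165.8 x + 40.8 y = -2343.04
124.2 x − 74.6 y = 779.81
Solving: x ≈ -8.200, y ≈ -24.105 km (keep extra digits for the depth step; rounded: -8.2, -24.1).
Then from the A sphere: z² = 25.81² − (x + 16.9)² − (y + 5.3)² with x = -8.200, y = -24.105, so z ≈ 15.390 ≈ 15.4 km.

x ≈ -8.2 km, y ≈ -24.1 km, depth ≈ 15.4 km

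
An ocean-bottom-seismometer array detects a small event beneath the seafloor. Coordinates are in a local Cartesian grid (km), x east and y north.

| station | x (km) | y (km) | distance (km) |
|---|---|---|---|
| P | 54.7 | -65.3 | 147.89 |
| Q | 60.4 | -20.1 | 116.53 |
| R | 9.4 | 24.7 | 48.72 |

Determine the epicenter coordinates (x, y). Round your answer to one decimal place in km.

Circle about each station: (x − 54.7)² + (y + 65.3)² = 147.89²; (x − 60.4)² + (y + 20.1)² = 116.53²; (x − 9.4)² + (y − 24.7)² = 48.72².
Subtracting the P equation from the Q and R equations removes the quadratic terms:
11.4 x + 90.4 y = 5088.20
-90.6 x + 180.0 y = 12940.08
Solving the 2×2 system: x ≈ -24.8, y ≈ 59.4 km.

-24.8 km east, 59.4 km north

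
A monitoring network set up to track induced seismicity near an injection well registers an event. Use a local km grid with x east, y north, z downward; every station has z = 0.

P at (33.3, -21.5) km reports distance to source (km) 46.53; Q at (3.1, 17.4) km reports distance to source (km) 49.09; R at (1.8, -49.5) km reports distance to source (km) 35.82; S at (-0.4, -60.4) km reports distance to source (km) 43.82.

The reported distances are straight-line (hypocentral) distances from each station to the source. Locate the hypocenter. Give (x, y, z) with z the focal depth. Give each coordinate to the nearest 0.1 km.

Each station gives a sphere (x−x_i)² + (y−y_i)² + z² = d_i² (stations at z=0).
Subtracting the P sphere from Q and R: z² cancels, leaving linear equations in x and y:
-60.4 x + 77.8 y = -1503.56
-63.0 x − 56.0 y = 1764.32
Solving: x ≈ -6.406, y ≈ -24.299 km (keep extra digits for the depth step; rounded: -6.4, -24.3).
Then from the P sphere: z² = 46.53² − (x − 33.3)² − (y + 21.5)² with x = -6.406, y = -24.299, so z ≈ 24.096 ≈ 24.1 km.

x ≈ -6.4 km, y ≈ -24.3 km, depth ≈ 24.1 km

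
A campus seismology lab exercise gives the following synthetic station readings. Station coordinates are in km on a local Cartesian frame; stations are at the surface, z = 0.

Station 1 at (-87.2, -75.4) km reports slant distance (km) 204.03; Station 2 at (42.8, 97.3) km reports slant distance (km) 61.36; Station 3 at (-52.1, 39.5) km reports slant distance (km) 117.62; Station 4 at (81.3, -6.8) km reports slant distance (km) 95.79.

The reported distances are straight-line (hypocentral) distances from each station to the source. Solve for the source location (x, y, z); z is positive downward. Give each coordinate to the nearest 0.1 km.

Each station gives a sphere (x−x_i)² + (y−y_i)² + z² = d_i² (stations at z=0).
Subtracting the Station 1 sphere from Station 2 and Station 3: z² cancels, leaving linear equations in x and y:
260.0 x + 345.4 y = 35873.32
70.2 x + 229.8 y = 18779.44
Solving: x ≈ 49.499, y ≈ 66.600 km (keep extra digits for the depth step; rounded: 49.5, 66.6).
Then from the Station 1 sphere: z² = 204.03² − (x + 87.2)² − (y + 75.4)² with x = 49.499, y = 66.600, so z ≈ 52.703 ≈ 52.7 km.

(49.5, 66.6, 52.7)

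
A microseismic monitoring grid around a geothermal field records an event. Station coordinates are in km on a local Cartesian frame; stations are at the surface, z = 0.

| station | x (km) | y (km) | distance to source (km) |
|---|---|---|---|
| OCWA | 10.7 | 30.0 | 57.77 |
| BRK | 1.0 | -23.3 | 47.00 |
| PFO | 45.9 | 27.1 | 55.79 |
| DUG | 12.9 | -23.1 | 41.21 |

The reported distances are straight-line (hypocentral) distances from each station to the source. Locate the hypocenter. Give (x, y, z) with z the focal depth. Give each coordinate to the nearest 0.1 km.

Each station gives a sphere (x−x_i)² + (y−y_i)² + z² = d_i² (stations at z=0).
Subtracting the OCWA sphere from BRK and PFO: z² cancels, leaving linear equations in x and y:
-19.4 x − 106.6 y = 657.77
70.4 x − 5.8 y = 2051.58
Solving: x ≈ 28.210, y ≈ -11.304 km (keep extra digits for the depth step; rounded: 28.2, -11.3).
Then from the OCWA sphere: z² = 57.77² − (x − 10.7)² − (y − 30.0)² with x = 28.210, y = -11.304, so z ≈ 36.397 ≈ 36.4 km.

(28.2, -11.3, 36.4)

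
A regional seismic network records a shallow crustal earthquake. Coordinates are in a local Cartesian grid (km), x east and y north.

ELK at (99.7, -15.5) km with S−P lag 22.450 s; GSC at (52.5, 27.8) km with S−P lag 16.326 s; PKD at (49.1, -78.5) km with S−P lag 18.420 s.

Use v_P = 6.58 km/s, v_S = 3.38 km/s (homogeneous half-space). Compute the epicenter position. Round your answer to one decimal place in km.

(-56.0, -5.4)

Distance from S−P lag: d = Δt · v_P v_S / (v_P − v_S) = Δt · (6.58·3.38)/(6.58−3.38) ≈ 6.9501·Δt.
So d_ELK = 156.03, d_GSC = 113.47, d_PKD = 128.02 km.
Circle about each station: (x − 99.7)² + (y + 15.5)² = 156.03²; (x − 52.5)² + (y − 27.8)² = 113.47²; (x − 49.1)² + (y + 78.5)² = 128.02².
Subtracting the ELK equation from the GSC and PKD equations removes the quadratic terms:
-94.4 x + 86.6 y = 4818.67
-101.2 x − 126.0 y = 6348.96
Solving the 2×2 system: x ≈ -56.0, y ≈ -5.4 km.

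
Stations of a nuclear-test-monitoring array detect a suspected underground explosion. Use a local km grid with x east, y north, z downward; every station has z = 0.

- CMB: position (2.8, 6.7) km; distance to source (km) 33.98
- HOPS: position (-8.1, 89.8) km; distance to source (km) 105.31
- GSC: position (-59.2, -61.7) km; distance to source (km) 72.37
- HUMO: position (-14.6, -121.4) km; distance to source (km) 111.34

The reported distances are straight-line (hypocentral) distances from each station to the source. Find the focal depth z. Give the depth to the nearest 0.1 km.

Each station gives a sphere (x−x_i)² + (y−y_i)² + z² = d_i² (stations at z=0).
Subtracting the CMB sphere from HOPS and GSC: z² cancels, leaving linear equations in x and y:
-21.8 x + 166.2 y = -1858.64
-124.0 x − 136.8 y = 3176.02
Solving: x ≈ -11.597, y ≈ -12.704 km (keep extra digits for the depth step; rounded: -11.6, -12.7).
Then from the CMB sphere: z² = 33.98² − (x − 2.8)² − (y − 6.7)² with x = -11.597, y = -12.704, so z ≈ 23.893 ≈ 23.9 km.

z ≈ 23.9 km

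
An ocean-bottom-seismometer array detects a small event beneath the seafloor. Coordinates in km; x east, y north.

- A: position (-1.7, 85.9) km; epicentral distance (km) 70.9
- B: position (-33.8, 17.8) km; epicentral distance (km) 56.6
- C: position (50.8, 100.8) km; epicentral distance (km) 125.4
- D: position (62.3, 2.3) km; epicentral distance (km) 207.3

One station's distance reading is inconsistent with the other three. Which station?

D

Solve using three stations at a time. Using A, B, C (subtract circle equations pairwise → linear system) gives (x, y) ≈ (-68.6, 62.4).
Distances from that point to each station vs reported:
  A: calculated 70.9 vs reported 70.9 → residual 0.0 km
  B: calculated 56.6 vs reported 56.6 → residual 0.0 km
  C: calculated 125.4 vs reported 125.4 → residual 0.0 km
  D: calculated 144.0 vs reported 207.3 → residual 63.3 km
A, B, C are mutually consistent (residuals ≈ 0); D is off by 63.3 km.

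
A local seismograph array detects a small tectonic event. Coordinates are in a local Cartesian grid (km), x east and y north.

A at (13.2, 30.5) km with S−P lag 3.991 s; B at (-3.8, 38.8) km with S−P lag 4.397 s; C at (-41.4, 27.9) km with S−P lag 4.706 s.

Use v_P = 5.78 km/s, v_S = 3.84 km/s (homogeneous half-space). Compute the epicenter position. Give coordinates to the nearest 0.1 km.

Distance from S−P lag: d = Δt · v_P v_S / (v_P − v_S) = Δt · (5.78·3.84)/(5.78−3.84) ≈ 11.4408·Δt.
So d_A = 45.66, d_B = 50.31, d_C = 53.84 km.
Circle about each station: (x − 13.2)² + (y − 30.5)² = 45.66²; (x + 3.8)² + (y − 38.8)² = 50.31²; (x + 41.4)² + (y − 27.9)² = 53.84².
Subtracting the A equation from the B and C equations removes the quadratic terms:
-34.0 x + 16.6 y = -30.87
-109.2 x − 5.2 y = 573.97
Solving the 2×2 system: x ≈ -4.7, y ≈ -11.5 km.
Check against A (with the unrounded x, y): √((x − 13.2)²+(y − 30.5)²) = 45.66 ≈ 45.66 km. ✓

x ≈ -4.7 km, y ≈ -11.5 km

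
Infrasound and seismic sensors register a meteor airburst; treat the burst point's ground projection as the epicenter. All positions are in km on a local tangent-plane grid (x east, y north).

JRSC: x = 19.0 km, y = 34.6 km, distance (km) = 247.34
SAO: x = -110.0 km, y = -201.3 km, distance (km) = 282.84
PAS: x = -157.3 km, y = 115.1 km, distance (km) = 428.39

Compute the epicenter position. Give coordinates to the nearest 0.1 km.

Circle about each station: (x − 19.0)² + (y − 34.6)² = 247.34²; (x + 110.0)² + (y + 201.3)² = 282.84²; (x + 157.3)² + (y − 115.1)² = 428.39².
Subtracting pairs of circle equations eliminates x²+y² and gives linear equations (the radical axes):
-258.0 x − 471.8 y = 32242.14
-352.6 x + 161.0 y = -85907.78
Solving the 2×2 system: x ≈ 170.0, y ≈ -161.3 km.

170.0 km east, -161.3 km north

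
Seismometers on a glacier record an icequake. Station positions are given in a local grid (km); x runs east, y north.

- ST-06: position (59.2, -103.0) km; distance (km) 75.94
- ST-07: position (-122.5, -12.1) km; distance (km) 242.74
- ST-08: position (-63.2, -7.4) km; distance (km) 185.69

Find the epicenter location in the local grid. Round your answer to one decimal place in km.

(116.7, -53.4)

Circle about each station: (x − 59.2)² + (y + 103.0)² = 75.94²; (x + 122.5)² + (y + 12.1)² = 242.74²; (x + 63.2)² + (y + 7.4)² = 185.69².
Subtracting the ST-06 equation from the ST-07 and ST-08 equations removes the quadratic terms:
-363.4 x + 181.8 y = -52116.80
-244.8 x + 191.2 y = -38778.53
Solving the 2×2 system: x ≈ 116.7, y ≈ -53.4 km.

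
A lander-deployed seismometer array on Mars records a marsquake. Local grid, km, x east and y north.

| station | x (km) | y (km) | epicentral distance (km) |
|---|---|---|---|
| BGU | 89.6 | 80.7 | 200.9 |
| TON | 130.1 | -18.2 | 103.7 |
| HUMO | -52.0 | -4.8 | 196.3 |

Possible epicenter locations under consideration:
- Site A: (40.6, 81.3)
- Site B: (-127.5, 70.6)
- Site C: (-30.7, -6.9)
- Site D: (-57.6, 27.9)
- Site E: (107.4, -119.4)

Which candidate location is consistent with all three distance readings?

For each candidate, compare |candidate − station| to the reported distance:
Site A: residuals BGU 151.9, TON 30.1, HUMO 69.9 → max 151.9 km
Site B: residuals BGU 16.4, TON 168.8, HUMO 89.6 → max 168.8 km
Site C: residuals BGU 52.1, TON 57.5, HUMO 174.9 → max 174.9 km
Site D: residuals BGU 44.5, TON 89.6, HUMO 163.1 → max 163.1 km
Site E: residuals BGU 0.0, TON 0.0, HUMO 0.0 → max 0.0 km
Only Site E has all residuals ≈ 0.

Site E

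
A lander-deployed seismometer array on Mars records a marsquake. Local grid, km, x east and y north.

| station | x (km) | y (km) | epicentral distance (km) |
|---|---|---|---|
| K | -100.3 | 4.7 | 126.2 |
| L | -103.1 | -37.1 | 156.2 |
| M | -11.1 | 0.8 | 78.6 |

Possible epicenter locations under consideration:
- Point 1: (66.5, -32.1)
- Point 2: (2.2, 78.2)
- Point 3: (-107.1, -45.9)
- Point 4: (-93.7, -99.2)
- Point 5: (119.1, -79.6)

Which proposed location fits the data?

Point 2

For each candidate, compare |candidate − station| to the reported distance:
Point 1: residuals K 44.6, L 13.5, M 5.7 → max 44.6 km
Point 2: residuals K 0.1, L 0.1, M 0.1 → max 0.1 km
Point 3: residuals K 75.1, L 146.5, M 28.2 → max 146.5 km
Point 4: residuals K 22.1, L 93.4, M 51.1 → max 93.4 km
Point 5: residuals K 108.8, L 70.0, M 74.4 → max 108.8 km
Only Point 2 has all residuals ≈ 0.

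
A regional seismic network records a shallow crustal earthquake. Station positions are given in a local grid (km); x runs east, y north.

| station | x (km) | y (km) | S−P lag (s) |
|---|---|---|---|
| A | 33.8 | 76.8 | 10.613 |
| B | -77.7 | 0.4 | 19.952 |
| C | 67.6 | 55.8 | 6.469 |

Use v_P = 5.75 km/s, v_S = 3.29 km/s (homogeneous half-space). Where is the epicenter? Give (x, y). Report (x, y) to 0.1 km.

Distance from S−P lag: d = Δt · v_P v_S / (v_P − v_S) = Δt · (5.75·3.29)/(5.75−3.29) ≈ 7.6900·Δt.
So d_A = 81.61, d_B = 153.43, d_C = 49.75 km.
Circle about each station: (x − 33.8)² + (y − 76.8)² = 81.61²; (x + 77.7)² + (y − 0.4)² = 153.43²; (x − 67.6)² + (y − 55.8)² = 49.75².
Subtracting pairs of circle equations eliminates x²+y² and gives linear equations (the radical axes):
-223.0 x − 152.8 y = -17883.80
67.6 x − 42.0 y = 4827.85
Solving the 2×2 system: x ≈ 75.6, y ≈ 6.7 km.
Check against A (with the unrounded x, y): √((x − 33.8)²+(y − 76.8)²) = 81.60 ≈ 81.61 km. ✓

75.6 km east, 6.7 km north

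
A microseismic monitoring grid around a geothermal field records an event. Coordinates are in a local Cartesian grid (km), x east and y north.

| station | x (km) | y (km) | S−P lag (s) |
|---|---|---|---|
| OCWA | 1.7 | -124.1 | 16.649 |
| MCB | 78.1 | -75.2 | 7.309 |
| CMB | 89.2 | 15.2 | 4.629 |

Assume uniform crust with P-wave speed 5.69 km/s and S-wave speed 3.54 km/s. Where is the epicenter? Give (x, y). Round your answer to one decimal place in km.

x ≈ 116.5 km, y ≈ -18.5 km

Distance from S−P lag: d = Δt · v_P v_S / (v_P − v_S) = Δt · (5.69·3.54)/(5.69−3.54) ≈ 9.3687·Δt.
So d_OCWA = 155.98, d_MCB = 68.48, d_CMB = 43.37 km.
Circle about each station: (x − 1.7)² + (y + 124.1)² = 155.98²; (x − 78.1)² + (y + 75.2)² = 68.48²; (x − 89.2)² + (y − 15.2)² = 43.37².
Subtracting the OCWA equation from the MCB and CMB equations removes the quadratic terms:
152.8 x + 97.8 y = 15991.20
175.0 x + 278.6 y = 15232.78
Solving the 2×2 system: x ≈ 116.5, y ≈ -18.5 km.
Check against OCWA (with the unrounded x, y): √((x − 1.7)²+(y + 124.1)²) = 155.98 ≈ 155.98 km. ✓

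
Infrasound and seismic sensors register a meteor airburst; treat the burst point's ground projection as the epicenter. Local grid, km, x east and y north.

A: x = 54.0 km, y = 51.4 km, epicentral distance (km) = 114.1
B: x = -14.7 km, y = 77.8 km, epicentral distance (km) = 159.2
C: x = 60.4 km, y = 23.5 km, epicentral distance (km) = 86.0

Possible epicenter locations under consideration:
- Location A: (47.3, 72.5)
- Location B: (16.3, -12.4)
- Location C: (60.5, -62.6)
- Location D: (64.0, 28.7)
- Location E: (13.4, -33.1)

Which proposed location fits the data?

Location C

For each candidate, compare |candidate − station| to the reported distance:
Location A: residuals A 92.0, B 97.0, C 35.3 → max 97.0 km
Location B: residuals A 40.0, B 63.8, C 29.1 → max 63.8 km
Location C: residuals A 0.1, B 0.1, C 0.1 → max 0.1 km
Location D: residuals A 89.3, B 66.4, C 79.7 → max 89.3 km
Location E: residuals A 20.4, B 44.8, C 12.4 → max 44.8 km
Only Location C has all residuals ≈ 0.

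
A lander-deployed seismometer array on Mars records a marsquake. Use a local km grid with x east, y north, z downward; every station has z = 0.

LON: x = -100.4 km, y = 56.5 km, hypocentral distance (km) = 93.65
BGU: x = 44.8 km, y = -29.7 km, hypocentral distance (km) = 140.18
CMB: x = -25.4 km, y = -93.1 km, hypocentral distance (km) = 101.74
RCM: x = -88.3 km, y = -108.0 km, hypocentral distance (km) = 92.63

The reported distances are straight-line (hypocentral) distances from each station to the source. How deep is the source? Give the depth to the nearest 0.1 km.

Each station gives a sphere (x−x_i)² + (y−y_i)² + z² = d_i² (stations at z=0).
Subtracting the LON sphere from BGU and CMB: z² cancels, leaving linear equations in x and y:
290.4 x − 172.4 y = -21263.39
150.0 x − 299.2 y = -5540.35
Solving: x ≈ -88.597, y ≈ -25.900 km (keep extra digits for the depth step; rounded: -88.6, -25.9).
Then from the LON sphere: z² = 93.65² − (x + 100.4)² − (y − 56.5)² with x = -88.597, y = -25.900, so z ≈ 42.910 ≈ 42.9 km.

z ≈ 42.9 km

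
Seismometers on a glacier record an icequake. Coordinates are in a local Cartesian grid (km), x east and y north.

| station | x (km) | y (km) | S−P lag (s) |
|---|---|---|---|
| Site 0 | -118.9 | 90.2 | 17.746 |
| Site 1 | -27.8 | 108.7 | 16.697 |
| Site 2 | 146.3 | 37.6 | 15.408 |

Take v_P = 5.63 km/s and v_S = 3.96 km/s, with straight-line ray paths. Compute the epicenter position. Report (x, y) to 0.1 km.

Distance from S−P lag: d = Δt · v_P v_S / (v_P − v_S) = Δt · (5.63·3.96)/(5.63−3.96) ≈ 13.3502·Δt.
So d_Site 0 = 236.91, d_Site 1 = 222.91, d_Site 2 = 205.70 km.
Circle about each station: (x + 118.9)² + (y − 90.2)² = 236.91²; (x + 27.8)² + (y − 108.7)² = 222.91²; (x − 146.3)² + (y − 37.6)² = 205.70².
Subtracting pairs of circle equations eliminates x²+y² and gives linear equations (the radical axes):
182.2 x + 37.0 y = -3247.24
530.4 x − 105.2 y = 14358.06
Solving the 2×2 system: x ≈ 4.9, y ≈ -111.8 km.

x ≈ 4.9 km, y ≈ -111.8 km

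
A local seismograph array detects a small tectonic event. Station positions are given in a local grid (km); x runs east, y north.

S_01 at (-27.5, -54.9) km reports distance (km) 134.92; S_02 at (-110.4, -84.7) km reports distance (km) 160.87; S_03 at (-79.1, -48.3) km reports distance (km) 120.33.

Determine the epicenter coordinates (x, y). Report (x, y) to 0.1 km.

x ≈ -73.6 km, y ≈ 71.9 km

Circle about each station: (x + 27.5)² + (y + 54.9)² = 134.92²; (x + 110.4)² + (y + 84.7)² = 160.87²; (x + 79.1)² + (y + 48.3)² = 120.33².
Subtracting pairs of circle equations eliminates x²+y² and gives linear equations (the radical axes):
-165.8 x − 59.6 y = 7916.24
-103.2 x + 13.2 y = 8543.54
Solving the 2×2 system: x ≈ -73.6, y ≈ 71.9 km.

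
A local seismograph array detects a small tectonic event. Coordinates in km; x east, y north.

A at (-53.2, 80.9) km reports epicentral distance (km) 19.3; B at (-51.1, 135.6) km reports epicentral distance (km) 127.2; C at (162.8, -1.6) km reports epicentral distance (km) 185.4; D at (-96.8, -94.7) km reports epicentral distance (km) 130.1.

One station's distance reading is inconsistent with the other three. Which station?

Solve using three stations at a time. Using B, C, D (subtract circle equations pairwise → linear system) gives (x, y) ≈ (-22.1, 11.8).
Distances from that point to each station vs reported:
  A: calculated 75.8 vs reported 19.3 → residual 56.5 km
  B: calculated 127.2 vs reported 127.2 → residual 0.0 km
  C: calculated 185.4 vs reported 185.4 → residual 0.0 km
  D: calculated 130.1 vs reported 130.1 → residual 0.0 km
B, C, D are mutually consistent (residuals ≈ 0); A is off by 56.5 km.

A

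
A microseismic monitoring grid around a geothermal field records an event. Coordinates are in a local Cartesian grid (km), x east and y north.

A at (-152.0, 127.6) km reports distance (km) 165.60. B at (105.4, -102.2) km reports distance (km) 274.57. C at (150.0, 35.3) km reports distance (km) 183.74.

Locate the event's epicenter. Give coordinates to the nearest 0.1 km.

(11.2, 155.7)

Circle about each station: (x + 152.0)² + (y − 127.6)² = 165.60²; (x − 105.4)² + (y + 102.2)² = 274.57²; (x − 150.0)² + (y − 35.3)² = 183.74².
Subtracting the A equation from the B and C equations removes the quadratic terms:
514.8 x − 459.6 y = -65797.08
604.0 x − 184.6 y = -21976.70
Solving the 2×2 system: x ≈ 11.2, y ≈ 155.7 km.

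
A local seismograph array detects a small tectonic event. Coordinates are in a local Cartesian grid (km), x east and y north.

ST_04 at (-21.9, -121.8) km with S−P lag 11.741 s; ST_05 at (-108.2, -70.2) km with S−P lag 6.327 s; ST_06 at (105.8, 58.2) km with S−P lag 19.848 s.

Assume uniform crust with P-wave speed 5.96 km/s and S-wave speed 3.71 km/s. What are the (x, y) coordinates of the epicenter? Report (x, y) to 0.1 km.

Distance from S−P lag: d = Δt · v_P v_S / (v_P − v_S) = Δt · (5.96·3.71)/(5.96−3.71) ≈ 9.8274·Δt.
So d_ST_04 = 115.38, d_ST_05 = 62.18, d_ST_06 = 195.05 km.
Circle about each station: (x + 21.9)² + (y + 121.8)² = 115.38²; (x + 108.2)² + (y + 70.2)² = 62.18²; (x − 105.8)² + (y − 58.2)² = 195.05².
Subtracting the ST_04 equation from the ST_05 and ST_06 equations removes the quadratic terms:
-172.6 x + 103.2 y = 10766.62
255.4 x + 360.0 y = -25465.93
Solving the 2×2 system: x ≈ -73.5, y ≈ -18.6 km.

(-73.5, -18.6)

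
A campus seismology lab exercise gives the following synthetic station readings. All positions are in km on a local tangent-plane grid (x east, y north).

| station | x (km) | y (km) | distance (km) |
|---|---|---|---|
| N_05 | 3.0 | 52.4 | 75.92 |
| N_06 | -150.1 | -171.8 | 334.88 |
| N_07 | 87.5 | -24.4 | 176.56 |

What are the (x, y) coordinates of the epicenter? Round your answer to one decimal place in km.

Circle about each station: (x − 3.0)² + (y − 52.4)² = 75.92²; (x + 150.1)² + (y + 171.8)² = 334.88²; (x − 87.5)² + (y + 24.4)² = 176.56².
Subtracting pairs of circle equations eliminates x²+y² and gives linear equations (the radical axes):
-306.2 x − 448.4 y = -57090.28
169.0 x − 153.6 y = -19912.74
Solving the 2×2 system: x ≈ -1.3, y ≈ 128.2 km.
Check against N_05 (with the unrounded x, y): √((x − 3.0)²+(y − 52.4)²) = 75.93 ≈ 75.92 km. ✓

-1.3 km east, 128.2 km north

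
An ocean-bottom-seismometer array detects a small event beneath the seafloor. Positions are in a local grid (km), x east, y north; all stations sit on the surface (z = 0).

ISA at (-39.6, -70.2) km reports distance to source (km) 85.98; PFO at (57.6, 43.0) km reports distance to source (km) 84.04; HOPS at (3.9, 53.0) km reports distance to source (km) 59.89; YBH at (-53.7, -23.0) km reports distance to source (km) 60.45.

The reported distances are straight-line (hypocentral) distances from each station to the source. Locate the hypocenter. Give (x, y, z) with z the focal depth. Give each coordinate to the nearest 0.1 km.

(-9.8, 4.0, 31.6)

Each station gives a sphere (x−x_i)² + (y−y_i)² + z² = d_i² (stations at z=0).
Subtracting the ISA sphere from PFO and HOPS: z² cancels, leaving linear equations in x and y:
194.4 x + 226.4 y = -999.60
87.0 x + 246.4 y = 133.76
Solving: x ≈ -9.807, y ≈ 4.005 km (keep extra digits for the depth step; rounded: -9.8, 4.0).
Then from the ISA sphere: z² = 85.98² − (x + 39.6)² − (y + 70.2)² with x = -9.807, y = 4.005, so z ≈ 31.600 ≈ 31.6 km.
Check against YBH (with the unrounded solution): distance 60.45 ≈ 60.45 km. ✓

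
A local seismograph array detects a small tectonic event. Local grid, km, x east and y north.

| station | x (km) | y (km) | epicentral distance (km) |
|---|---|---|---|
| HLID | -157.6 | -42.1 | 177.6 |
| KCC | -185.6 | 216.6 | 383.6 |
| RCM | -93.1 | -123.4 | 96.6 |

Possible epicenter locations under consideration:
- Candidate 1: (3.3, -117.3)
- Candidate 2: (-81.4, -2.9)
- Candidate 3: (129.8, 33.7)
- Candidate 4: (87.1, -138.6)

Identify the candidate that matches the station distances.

For each candidate, compare |candidate − station| to the reported distance:
Candidate 1: residuals HLID 0.0, KCC 0.0, RCM 0.0 → max 0.0 km
Candidate 2: residuals HLID 91.9, KCC 140.6, RCM 24.5 → max 140.6 km
Candidate 3: residuals HLID 119.6, KCC 19.0, RCM 176.1 → max 176.1 km
Candidate 4: residuals HLID 85.4, KCC 64.2, RCM 84.2 → max 85.4 km
Only Candidate 1 has all residuals ≈ 0.

Candidate 1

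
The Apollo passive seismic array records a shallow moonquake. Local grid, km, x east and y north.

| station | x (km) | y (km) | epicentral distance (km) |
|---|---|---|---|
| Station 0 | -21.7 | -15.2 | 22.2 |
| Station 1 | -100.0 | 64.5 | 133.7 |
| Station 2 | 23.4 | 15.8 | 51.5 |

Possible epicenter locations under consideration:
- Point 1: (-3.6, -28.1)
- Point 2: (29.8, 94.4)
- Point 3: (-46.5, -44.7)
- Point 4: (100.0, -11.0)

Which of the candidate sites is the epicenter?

Point 1

For each candidate, compare |candidate − station| to the reported distance:
Point 1: residuals Station 0 0.0, Station 1 0.0, Station 2 0.0 → max 0.0 km
Point 2: residuals Station 0 98.9, Station 1 0.5, Station 2 27.4 → max 98.9 km
Point 3: residuals Station 0 16.3, Station 1 12.1, Station 2 40.9 → max 40.9 km
Point 4: residuals Station 0 99.6, Station 1 80.1, Station 2 29.7 → max 99.6 km
Only Point 1 has all residuals ≈ 0.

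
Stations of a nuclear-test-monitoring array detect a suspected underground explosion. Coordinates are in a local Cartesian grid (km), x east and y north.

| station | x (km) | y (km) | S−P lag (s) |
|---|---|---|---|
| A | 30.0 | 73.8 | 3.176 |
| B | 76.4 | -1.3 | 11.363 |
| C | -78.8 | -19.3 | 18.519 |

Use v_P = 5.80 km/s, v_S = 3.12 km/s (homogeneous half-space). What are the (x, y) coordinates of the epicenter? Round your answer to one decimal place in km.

x ≈ 22.8 km, y ≈ 53.6 km

Distance from S−P lag: d = Δt · v_P v_S / (v_P − v_S) = Δt · (5.80·3.12)/(5.80−3.12) ≈ 6.7522·Δt.
So d_A = 21.45, d_B = 76.73, d_C = 125.04 km.
Circle about each station: (x − 30.0)² + (y − 73.8)² = 21.45²; (x − 76.4)² + (y + 1.3)² = 76.73²; (x + 78.8)² + (y + 19.3)² = 125.04².
Subtracting the A equation from the B and C equations removes the quadratic terms:
92.8 x − 150.2 y = -5935.18
-217.6 x − 186.2 y = -14939.41
Solving the 2×2 system: x ≈ 22.8, y ≈ 53.6 km.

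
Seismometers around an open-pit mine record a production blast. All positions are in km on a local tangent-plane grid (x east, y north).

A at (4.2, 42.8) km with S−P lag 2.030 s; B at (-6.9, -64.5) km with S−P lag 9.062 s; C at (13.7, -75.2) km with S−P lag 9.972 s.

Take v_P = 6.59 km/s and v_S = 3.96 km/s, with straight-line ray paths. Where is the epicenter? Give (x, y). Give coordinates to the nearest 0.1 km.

Distance from S−P lag: d = Δt · v_P v_S / (v_P − v_S) = Δt · (6.59·3.96)/(6.59−3.96) ≈ 9.9226·Δt.
So d_A = 20.14, d_B = 89.92, d_C = 98.95 km.
Circle about each station: (x − 4.2)² + (y − 42.8)² = 20.14²; (x + 6.9)² + (y + 64.5)² = 89.92²; (x − 13.7)² + (y + 75.2)² = 98.95².
Subtracting pairs of circle equations eliminates x²+y² and gives linear equations (the radical axes):
-22.2 x − 214.6 y = -5321.61
19.0 x − 236.0 y = -5392.23
Solving the 2×2 system: x ≈ 10.6, y ≈ 23.7 km.

(10.6, 23.7)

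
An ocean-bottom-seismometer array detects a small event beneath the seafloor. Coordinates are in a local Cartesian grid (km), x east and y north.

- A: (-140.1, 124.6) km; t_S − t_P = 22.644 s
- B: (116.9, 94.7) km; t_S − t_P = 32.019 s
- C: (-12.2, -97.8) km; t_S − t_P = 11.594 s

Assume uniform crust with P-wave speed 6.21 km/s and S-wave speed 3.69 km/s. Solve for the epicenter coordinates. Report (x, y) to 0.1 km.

Distance from S−P lag: d = Δt · v_P v_S / (v_P − v_S) = Δt · (6.21·3.69)/(6.21−3.69) ≈ 9.0932·Δt.
So d_A = 205.91, d_B = 291.16, d_C = 105.43 km.
Circle about each station: (x + 140.1)² + (y − 124.6)² = 205.91²; (x − 116.9)² + (y − 94.7)² = 291.16²; (x + 12.2)² + (y + 97.8)² = 105.43².
Subtracting pairs of circle equations eliminates x²+y² and gives linear equations (the radical axes):
514.0 x − 59.8 y = -54894.69
255.8 x − 444.8 y = 5843.95
Solving the 2×2 system: x ≈ -116.1, y ≈ -79.9 km.
Check against A (with the unrounded x, y): √((x + 140.1)²+(y − 124.6)²) = 205.91 ≈ 205.91 km. ✓

-116.1 km east, -79.9 km north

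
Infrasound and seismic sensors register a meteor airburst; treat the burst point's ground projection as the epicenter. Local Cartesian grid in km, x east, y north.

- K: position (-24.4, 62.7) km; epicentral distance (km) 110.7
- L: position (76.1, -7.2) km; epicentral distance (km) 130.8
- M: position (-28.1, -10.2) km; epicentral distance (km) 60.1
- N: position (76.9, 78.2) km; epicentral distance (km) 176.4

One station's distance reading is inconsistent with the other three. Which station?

Solve using three stations at a time. Using K, L, N (subtract circle equations pairwise → linear system) gives (x, y) ≈ (-49.1, -45.3).
Distances from that point to each station vs reported:
  K: calculated 110.8 vs reported 110.7 → residual 0.1 km
  L: calculated 130.9 vs reported 130.8 → residual 0.1 km
  M: calculated 41.0 vs reported 60.1 → residual 19.1 km
  N: calculated 176.5 vs reported 176.4 → residual 0.1 km
K, L, N are mutually consistent (residuals ≈ 0); M is off by 19.1 km.

M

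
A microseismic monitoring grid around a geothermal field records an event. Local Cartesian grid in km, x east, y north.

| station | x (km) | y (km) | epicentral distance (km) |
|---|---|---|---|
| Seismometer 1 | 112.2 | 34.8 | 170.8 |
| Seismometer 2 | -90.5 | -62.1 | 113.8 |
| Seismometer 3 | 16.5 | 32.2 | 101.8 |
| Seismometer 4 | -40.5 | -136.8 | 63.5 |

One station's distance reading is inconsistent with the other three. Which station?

Seismometer 3

Solve using three stations at a time. Using Seismometer 1, Seismometer 2, Seismometer 4 (subtract circle equations pairwise → linear system) gives (x, y) ≈ (14.7, -105.4).
Distances from that point to each station vs reported:
  Seismometer 1: calculated 170.8 vs reported 170.8 → residual 0.0 km
  Seismometer 2: calculated 113.8 vs reported 113.8 → residual 0.0 km
  Seismometer 3: calculated 137.7 vs reported 101.8 → residual 35.9 km
  Seismometer 4: calculated 63.5 vs reported 63.5 → residual 0.0 km
Seismometer 1, Seismometer 2, Seismometer 4 are mutually consistent (residuals ≈ 0); Seismometer 3 is off by 35.9 km.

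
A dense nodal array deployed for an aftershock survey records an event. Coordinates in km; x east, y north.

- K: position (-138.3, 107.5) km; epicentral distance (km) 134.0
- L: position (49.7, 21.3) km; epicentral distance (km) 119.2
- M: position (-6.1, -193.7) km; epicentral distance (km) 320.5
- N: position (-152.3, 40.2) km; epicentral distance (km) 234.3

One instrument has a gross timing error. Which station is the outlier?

N

Solve using three stations at a time. Using K, L, M (subtract circle equations pairwise → linear system) gives (x, y) ≈ (-5.7, 126.8).
Distances from that point to each station vs reported:
  K: calculated 134.0 vs reported 134.0 → residual 0.0 km
  L: calculated 119.2 vs reported 119.2 → residual 0.0 km
  M: calculated 320.5 vs reported 320.5 → residual 0.0 km
  N: calculated 170.2 vs reported 234.3 → residual 64.1 km
K, L, M are mutually consistent (residuals ≈ 0); N is off by 64.1 km.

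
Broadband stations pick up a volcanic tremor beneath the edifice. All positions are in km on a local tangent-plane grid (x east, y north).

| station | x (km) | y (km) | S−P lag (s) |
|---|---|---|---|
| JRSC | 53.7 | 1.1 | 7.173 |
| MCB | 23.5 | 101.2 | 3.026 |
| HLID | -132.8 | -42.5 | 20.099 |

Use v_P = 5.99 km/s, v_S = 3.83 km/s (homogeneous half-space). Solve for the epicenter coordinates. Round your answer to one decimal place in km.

Distance from S−P lag: d = Δt · v_P v_S / (v_P − v_S) = Δt · (5.99·3.83)/(5.99−3.83) ≈ 10.6212·Δt.
So d_JRSC = 76.19, d_MCB = 32.14, d_HLID = 213.47 km.
Circle about each station: (x − 53.7)² + (y − 1.1)² = 76.19²; (x − 23.5)² + (y − 101.2)² = 32.14²; (x + 132.8)² + (y + 42.5)² = 213.47².
Subtracting the JRSC equation from the MCB and HLID equations removes the quadratic terms:
-60.4 x + 200.2 y = 12680.73
-373.0 x − 87.2 y = -23207.33
Solving the 2×2 system: x ≈ 44.3, y ≈ 76.7 km.

44.3 km east, 76.7 km north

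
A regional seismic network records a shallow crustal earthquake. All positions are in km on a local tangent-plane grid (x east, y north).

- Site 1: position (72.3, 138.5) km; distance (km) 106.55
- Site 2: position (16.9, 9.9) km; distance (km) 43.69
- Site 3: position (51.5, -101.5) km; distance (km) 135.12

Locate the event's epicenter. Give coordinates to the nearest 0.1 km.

Circle about each station: (x − 72.3)² + (y − 138.5)² = 106.55²; (x − 16.9)² + (y − 9.9)² = 43.69²; (x − 51.5)² + (y + 101.5)² = 135.12².
Subtracting the Site 1 equation from the Site 2 and Site 3 equations removes the quadratic terms:
-110.8 x − 257.2 y = -14581.83
-41.6 x − 480.0 y = -18359.55
Solving the 2×2 system: x ≈ 53.6, y ≈ 33.6 km.

53.6 km east, 33.6 km north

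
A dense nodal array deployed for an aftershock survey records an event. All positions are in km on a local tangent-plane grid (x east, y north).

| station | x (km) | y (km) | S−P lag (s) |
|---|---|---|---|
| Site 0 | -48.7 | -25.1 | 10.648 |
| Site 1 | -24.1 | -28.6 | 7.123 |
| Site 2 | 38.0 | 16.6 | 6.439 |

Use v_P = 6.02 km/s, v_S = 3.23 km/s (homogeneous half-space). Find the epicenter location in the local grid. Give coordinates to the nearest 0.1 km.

25.5 km east, -26.5 km north

Distance from S−P lag: d = Δt · v_P v_S / (v_P − v_S) = Δt · (6.02·3.23)/(6.02−3.23) ≈ 6.9694·Δt.
So d_Site 0 = 74.21, d_Site 1 = 49.64, d_Site 2 = 44.88 km.
Circle about each station: (x + 48.7)² + (y + 25.1)² = 74.21²; (x + 24.1)² + (y + 28.6)² = 49.64²; (x − 38.0)² + (y − 16.6)² = 44.88².
Subtracting pairs of circle equations eliminates x²+y² and gives linear equations (the radical axes):
49.2 x − 7.0 y = 1440.06
173.4 x + 83.4 y = 2210.77
Solving the 2×2 system: x ≈ 25.5, y ≈ -26.5 km.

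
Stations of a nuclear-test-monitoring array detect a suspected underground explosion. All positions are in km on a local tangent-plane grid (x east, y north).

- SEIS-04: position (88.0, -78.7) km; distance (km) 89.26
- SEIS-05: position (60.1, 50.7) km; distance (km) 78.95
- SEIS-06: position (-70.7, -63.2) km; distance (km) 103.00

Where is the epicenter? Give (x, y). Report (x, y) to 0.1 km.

(22.1, -18.5)

Circle about each station: (x − 88.0)² + (y + 78.7)² = 89.26²; (x − 60.1)² + (y − 50.7)² = 78.95²; (x + 70.7)² + (y + 63.2)² = 103.00².
Subtracting pairs of circle equations eliminates x²+y² and gives linear equations (the radical axes):
-55.8 x + 258.8 y = -6020.94
-317.4 x + 31.0 y = -7586.61
Solving the 2×2 system: x ≈ 22.1, y ≈ -18.5 km.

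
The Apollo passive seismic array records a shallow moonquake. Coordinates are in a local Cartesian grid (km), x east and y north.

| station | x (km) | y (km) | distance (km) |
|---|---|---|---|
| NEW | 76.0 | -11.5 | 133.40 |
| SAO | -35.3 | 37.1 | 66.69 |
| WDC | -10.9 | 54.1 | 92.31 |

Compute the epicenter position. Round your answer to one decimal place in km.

Circle about each station: (x − 76.0)² + (y + 11.5)² = 133.40²; (x + 35.3)² + (y − 37.1)² = 66.69²; (x + 10.9)² + (y − 54.1)² = 92.31².
Subtracting pairs of circle equations eliminates x²+y² and gives linear equations (the radical axes):
-222.6 x + 97.2 y = 10062.25
-173.8 x + 131.2 y = 6411.79
Solving the 2×2 system: x ≈ -56.6, y ≈ -26.1 km.
Check against NEW (with the unrounded x, y): √((x − 76.0)²+(y + 11.5)²) = 133.41 ≈ 133.40 km. ✓

-56.6 km east, -26.1 km north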